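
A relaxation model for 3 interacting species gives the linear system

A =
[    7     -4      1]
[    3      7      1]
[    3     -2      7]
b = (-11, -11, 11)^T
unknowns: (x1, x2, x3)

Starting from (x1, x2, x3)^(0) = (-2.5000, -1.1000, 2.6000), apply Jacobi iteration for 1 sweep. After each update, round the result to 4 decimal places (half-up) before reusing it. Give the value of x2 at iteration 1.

Iteration 1:
  x1 = (-11 - (-4)·-1.1000 - (1)·2.6000) / (7) = -2.5714
  x2 = (-11 - (3)·-2.5000 - (1)·2.6000) / (7) = -0.8714
  x3 = (11 - (3)·-2.5000 - (-2)·-1.1000) / (7) = 2.3286

-0.8714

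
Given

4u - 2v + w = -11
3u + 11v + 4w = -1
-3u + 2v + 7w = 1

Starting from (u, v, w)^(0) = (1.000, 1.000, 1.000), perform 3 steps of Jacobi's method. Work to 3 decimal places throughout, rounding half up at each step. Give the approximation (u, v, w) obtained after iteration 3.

Iteration 1:
  u = (-11 - (-2)·1.000 - (1)·1.000) / (4) = -2.500
  v = (-1 - (3)·1.000 - (4)·1.000) / (11) = -0.727
  w = (1 - (-3)·1.000 - (2)·1.000) / (7) = 0.286
Iteration 2:
  u = (-11 - (-2)·-0.727 - (1)·0.286) / (4) = -3.185
  v = (-1 - (3)·-2.500 - (4)·0.286) / (11) = 0.487
  w = (1 - (-3)·-2.500 - (2)·-0.727) / (7) = -0.721
Iteration 3:
  u = (-11 - (-2)·0.487 - (1)·-0.721) / (4) = -2.326
  v = (-1 - (3)·-3.185 - (4)·-0.721) / (11) = 1.040
  w = (1 - (-3)·-3.185 - (2)·0.487) / (7) = -1.361

(-2.326, 1.040, -1.361)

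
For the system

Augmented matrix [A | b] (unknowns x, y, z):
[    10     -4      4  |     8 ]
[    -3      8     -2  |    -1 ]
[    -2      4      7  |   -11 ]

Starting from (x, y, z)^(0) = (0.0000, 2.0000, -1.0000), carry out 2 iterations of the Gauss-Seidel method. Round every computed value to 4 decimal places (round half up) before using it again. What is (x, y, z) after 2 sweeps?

Iteration 1:
  x = (8 - (-4)·2.0000 - (4)·-1.0000) / (10) = 2.0000
  y = (-1 - (-3)·2.0000 - (-2)·-1.0000) / (8) = 0.3750
  z = (-11 - (-2)·2.0000 - (4)·0.3750) / (7) = -1.2143
Iteration 2:
  x = (8 - (-4)·0.3750 - (4)·-1.2143) / (10) = 1.4357
  y = (-1 - (-3)·1.4357 - (-2)·-1.2143) / (8) = 0.1098
  z = (-11 - (-2)·1.4357 - (4)·0.1098) / (7) = -1.2240

(1.4357, 0.1098, -1.2240)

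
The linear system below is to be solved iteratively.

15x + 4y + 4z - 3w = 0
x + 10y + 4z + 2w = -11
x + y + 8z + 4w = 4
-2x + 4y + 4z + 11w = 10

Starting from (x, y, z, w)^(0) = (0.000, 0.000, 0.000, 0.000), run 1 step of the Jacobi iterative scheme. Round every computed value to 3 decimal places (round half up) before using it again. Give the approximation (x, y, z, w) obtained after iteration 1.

(0.000, -1.100, 0.500, 0.909)

Iteration 1:
  x = (0 - (4)·0.000 - (4)·0.000 - (-3)·0.000) / (15) = 0.000
  y = (-11 - (1)·0.000 - (4)·0.000 - (2)·0.000) / (10) = -1.100
  z = (4 - (1)·0.000 - (1)·0.000 - (4)·0.000) / (8) = 0.500
  w = (10 - (-2)·0.000 - (4)·0.000 - (4)·0.000) / (11) = 0.909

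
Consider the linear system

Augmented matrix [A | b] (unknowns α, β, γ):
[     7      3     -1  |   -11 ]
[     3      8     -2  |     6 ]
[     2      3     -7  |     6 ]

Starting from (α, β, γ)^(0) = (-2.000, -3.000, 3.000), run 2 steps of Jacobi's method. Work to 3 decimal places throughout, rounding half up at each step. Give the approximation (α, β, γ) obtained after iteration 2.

Iteration 1:
  α = (-11 - (3)·-3.000 - (-1)·3.000) / (7) = 0.143
  β = (6 - (3)·-2.000 - (-2)·3.000) / (8) = 2.250
  γ = (6 - (2)·-2.000 - (3)·-3.000) / (-7) = -2.714
Iteration 2:
  α = (-11 - (3)·2.250 - (-1)·-2.714) / (7) = -2.923
  β = (6 - (3)·0.143 - (-2)·-2.714) / (8) = 0.018
  γ = (6 - (2)·0.143 - (3)·2.250) / (-7) = 0.148

(-2.923, 0.018, 0.148)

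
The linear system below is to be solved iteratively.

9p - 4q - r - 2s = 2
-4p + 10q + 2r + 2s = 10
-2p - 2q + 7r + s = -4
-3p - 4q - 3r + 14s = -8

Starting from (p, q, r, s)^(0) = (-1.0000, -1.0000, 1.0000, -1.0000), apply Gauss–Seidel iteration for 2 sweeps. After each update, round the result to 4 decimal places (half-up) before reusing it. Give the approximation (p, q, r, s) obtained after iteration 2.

(0.4758, 1.3364, 0.0113, -0.0852)

Iteration 1:
  p = (2 - (-4)·-1.0000 - (-1)·1.0000 - (-2)·-1.0000) / (9) = -0.3333
  q = (10 - (-4)·-0.3333 - (2)·1.0000 - (2)·-1.0000) / (10) = 0.8667
  r = (-4 - (-2)·-0.3333 - (-2)·0.8667 - (1)·-1.0000) / (7) = -0.2762
  s = (-8 - (-3)·-0.3333 - (-4)·0.8667 - (-3)·-0.2762) / (14) = -0.4544
Iteration 2:
  p = (2 - (-4)·0.8667 - (-1)·-0.2762 - (-2)·-0.4544) / (9) = 0.4758
  q = (10 - (-4)·0.4758 - (2)·-0.2762 - (2)·-0.4544) / (10) = 1.3364
  r = (-4 - (-2)·0.4758 - (-2)·1.3364 - (1)·-0.4544) / (7) = 0.0113
  s = (-8 - (-3)·0.4758 - (-4)·1.3364 - (-3)·0.0113) / (14) = -0.0852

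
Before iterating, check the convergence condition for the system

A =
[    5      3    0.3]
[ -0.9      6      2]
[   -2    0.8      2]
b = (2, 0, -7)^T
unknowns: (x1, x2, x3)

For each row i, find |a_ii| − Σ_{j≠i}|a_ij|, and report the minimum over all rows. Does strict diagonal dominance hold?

-0.8

row 1: |5| − (3+0.3) = 1.7
row 2: |6| − (0.9+2) = 3.1
row 3: |2| − (2+0.8) = -0.8
minimum over rows = -0.8 → not strictly diagonally dominant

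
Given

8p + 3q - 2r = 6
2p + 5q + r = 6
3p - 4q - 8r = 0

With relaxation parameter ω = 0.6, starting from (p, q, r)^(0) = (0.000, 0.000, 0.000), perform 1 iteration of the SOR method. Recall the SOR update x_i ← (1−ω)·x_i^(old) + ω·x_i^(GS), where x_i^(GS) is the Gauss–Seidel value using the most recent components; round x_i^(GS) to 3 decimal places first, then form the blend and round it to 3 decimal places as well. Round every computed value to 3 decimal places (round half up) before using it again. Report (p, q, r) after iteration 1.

(0.450, 0.612, -0.082)

Iteration 1:
  p: GS value = (6 - (3)·0.000 - (-2)·0.000) / (8) = 0.750;  p ← (1−ω)·0.000 + ω·0.750 = 0.450
  q: GS value = (6 - (2)·0.450 - (1)·0.000) / (5) = 1.020;  q ← (1−ω)·0.000 + ω·1.020 = 0.612
  r: GS value = (0 - (3)·0.450 - (-4)·0.612) / (-8) = -0.137;  r ← (1−ω)·0.000 + ω·-0.137 = -0.082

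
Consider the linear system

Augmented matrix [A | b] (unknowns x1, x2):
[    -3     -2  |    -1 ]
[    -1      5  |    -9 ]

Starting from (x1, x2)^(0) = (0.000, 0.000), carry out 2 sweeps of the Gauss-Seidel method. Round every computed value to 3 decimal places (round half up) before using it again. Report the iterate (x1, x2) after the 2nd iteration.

Iteration 1:
  x1 = (-1 - (-2)·0.000) / (-3) = 0.333
  x2 = (-9 - (-1)·0.333) / (5) = -1.733
Iteration 2:
  x1 = (-1 - (-2)·-1.733) / (-3) = 1.489
  x2 = (-9 - (-1)·1.489) / (5) = -1.502

(1.489, -1.502)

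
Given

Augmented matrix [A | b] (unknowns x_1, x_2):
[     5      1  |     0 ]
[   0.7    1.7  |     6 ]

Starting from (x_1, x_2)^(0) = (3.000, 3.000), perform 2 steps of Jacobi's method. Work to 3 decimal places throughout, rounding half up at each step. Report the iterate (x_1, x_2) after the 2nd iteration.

Iteration 1:
  x_1 = (0 - (1)·3.000) / (5) = -0.600
  x_2 = (6 - (0.7)·3.000) / (1.7) = 2.294
Iteration 2:
  x_1 = (0 - (1)·2.294) / (5) = -0.459
  x_2 = (6 - (0.7)·-0.600) / (1.7) = 3.776

(-0.459, 3.776)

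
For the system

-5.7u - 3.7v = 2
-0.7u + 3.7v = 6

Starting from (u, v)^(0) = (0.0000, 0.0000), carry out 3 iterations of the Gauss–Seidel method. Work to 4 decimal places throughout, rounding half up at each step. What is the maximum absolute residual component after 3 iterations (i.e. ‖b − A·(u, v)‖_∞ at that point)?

0.0870

Iteration 1:
  u = (2 - (-3.7)·0.0000) / (-5.7) = -0.3509
  v = (6 - (-0.7)·-0.3509) / (3.7) = 1.5552
Iteration 2:
  u = (2 - (-3.7)·1.5552) / (-5.7) = -1.3604
  v = (6 - (-0.7)·-1.3604) / (3.7) = 1.3642
Iteration 3:
  u = (2 - (-3.7)·1.3642) / (-5.7) = -1.2364
  v = (6 - (-0.7)·-1.2364) / (3.7) = 1.3877
Residual b − A·x = (0.0870, 0.0000); ∞-norm = 0.0870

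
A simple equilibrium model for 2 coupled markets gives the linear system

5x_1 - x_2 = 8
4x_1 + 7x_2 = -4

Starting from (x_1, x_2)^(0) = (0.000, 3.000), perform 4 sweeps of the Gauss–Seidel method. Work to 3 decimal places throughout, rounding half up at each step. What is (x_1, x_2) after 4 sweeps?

Iteration 1:
  x_1 = (8 - (-1)·3.000) / (5) = 2.200
  x_2 = (-4 - (4)·2.200) / (7) = -1.829
Iteration 2:
  x_1 = (8 - (-1)·-1.829) / (5) = 1.234
  x_2 = (-4 - (4)·1.234) / (7) = -1.277
Iteration 3:
  x_1 = (8 - (-1)·-1.277) / (5) = 1.345
  x_2 = (-4 - (4)·1.345) / (7) = -1.340
Iteration 4:
  x_1 = (8 - (-1)·-1.340) / (5) = 1.332
  x_2 = (-4 - (4)·1.332) / (7) = -1.333

(1.332, -1.333)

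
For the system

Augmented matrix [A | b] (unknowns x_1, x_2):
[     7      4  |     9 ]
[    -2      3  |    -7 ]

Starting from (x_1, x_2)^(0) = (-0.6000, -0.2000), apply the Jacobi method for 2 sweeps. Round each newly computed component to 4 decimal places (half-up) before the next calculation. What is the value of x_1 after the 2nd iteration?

Iteration 1:
  x_1 = (9 - (4)·-0.2000) / (7) = 1.4000
  x_2 = (-7 - (-2)·-0.6000) / (3) = -2.7333
Iteration 2:
  x_1 = (9 - (4)·-2.7333) / (7) = 2.8476
  x_2 = (-7 - (-2)·1.4000) / (3) = -1.4000

2.8476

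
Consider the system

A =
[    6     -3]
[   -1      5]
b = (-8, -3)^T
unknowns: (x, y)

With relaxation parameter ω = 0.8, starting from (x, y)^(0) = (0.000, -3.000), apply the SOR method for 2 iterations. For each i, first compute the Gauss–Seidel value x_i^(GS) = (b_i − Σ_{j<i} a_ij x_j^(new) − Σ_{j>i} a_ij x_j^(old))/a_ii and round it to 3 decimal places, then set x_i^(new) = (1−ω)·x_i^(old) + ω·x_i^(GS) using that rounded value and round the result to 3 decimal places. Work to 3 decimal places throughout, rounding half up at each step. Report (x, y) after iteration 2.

Iteration 1:
  x: GS value = (-8 - (-3)·-3.000) / (6) = -2.833;  x ← (1−ω)·0.000 + ω·-2.833 = -2.266
  y: GS value = (-3 - (-1)·-2.266) / (5) = -1.053;  y ← (1−ω)·-3.000 + ω·-1.053 = -1.442
Iteration 2:
  x: GS value = (-8 - (-3)·-1.442) / (6) = -2.054;  x ← (1−ω)·-2.266 + ω·-2.054 = -2.096
  y: GS value = (-3 - (-1)·-2.096) / (5) = -1.019;  y ← (1−ω)·-1.442 + ω·-1.019 = -1.104

(-2.096, -1.104)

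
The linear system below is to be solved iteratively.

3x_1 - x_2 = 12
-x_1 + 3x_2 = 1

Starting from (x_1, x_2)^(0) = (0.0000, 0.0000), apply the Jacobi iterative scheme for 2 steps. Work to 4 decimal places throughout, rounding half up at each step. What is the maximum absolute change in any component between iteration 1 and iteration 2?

1.3334

Iteration 1:
  x_1 = (12 - (-1)·0.0000) / (3) = 4.0000
  x_2 = (1 - (-1)·0.0000) / (3) = 0.3333
Iteration 2:
  x_1 = (12 - (-1)·0.3333) / (3) = 4.1111
  x_2 = (1 - (-1)·4.0000) / (3) = 1.6667
Change: (0.1111, 1.3334) → max |·| = 1.3334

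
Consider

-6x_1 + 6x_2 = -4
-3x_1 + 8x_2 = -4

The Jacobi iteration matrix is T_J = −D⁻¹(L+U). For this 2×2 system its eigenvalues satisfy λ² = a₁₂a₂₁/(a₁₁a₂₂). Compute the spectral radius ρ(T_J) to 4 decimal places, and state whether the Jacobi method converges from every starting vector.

0.6124

a₁₂a₂₁/(a₁₁a₂₂) = (6)·(-3) / ((-6)·(8)) = 0.375000
ρ = √|0.375000| = √0.375000 = 0.6124
ρ < 1, so Jacobi converges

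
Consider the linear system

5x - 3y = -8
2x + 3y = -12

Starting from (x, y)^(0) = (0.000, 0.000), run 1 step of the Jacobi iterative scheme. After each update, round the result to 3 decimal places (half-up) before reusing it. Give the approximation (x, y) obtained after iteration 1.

Iteration 1:
  x = (-8 - (-3)·0.000) / (5) = -1.600
  y = (-12 - (2)·0.000) / (3) = -4.000

(-1.600, -4.000)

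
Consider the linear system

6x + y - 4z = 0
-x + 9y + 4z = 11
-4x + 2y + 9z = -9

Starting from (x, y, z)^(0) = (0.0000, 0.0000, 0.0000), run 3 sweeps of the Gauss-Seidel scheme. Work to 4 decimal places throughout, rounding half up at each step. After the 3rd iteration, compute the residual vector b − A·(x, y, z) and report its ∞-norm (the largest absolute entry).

1.1856

Iteration 1:
  x = (0 - (1)·0.0000 - (-4)·0.0000) / (6) = 0.0000
  y = (11 - (-1)·0.0000 - (4)·0.0000) / (9) = 1.2222
  z = (-9 - (-4)·0.0000 - (2)·1.2222) / (9) = -1.2716
Iteration 2:
  x = (0 - (1)·1.2222 - (-4)·-1.2716) / (6) = -1.0514
  y = (11 - (-1)·-1.0514 - (4)·-1.2716) / (9) = 1.6706
  z = (-9 - (-4)·-1.0514 - (2)·1.6706) / (9) = -1.8385
Iteration 3:
  x = (0 - (1)·1.6706 - (-4)·-1.8385) / (6) = -1.5041
  y = (11 - (-1)·-1.5041 - (4)·-1.8385) / (9) = 1.8722
  z = (-9 - (-4)·-1.5041 - (2)·1.8722) / (9) = -2.0845
Residual b − A·x = (-1.1856, 0.9841, -0.0003); ∞-norm = 1.1856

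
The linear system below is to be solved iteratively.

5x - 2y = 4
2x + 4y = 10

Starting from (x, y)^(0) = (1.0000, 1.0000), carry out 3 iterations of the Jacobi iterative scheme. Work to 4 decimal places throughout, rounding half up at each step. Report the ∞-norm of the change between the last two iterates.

0.2000

Iteration 1:
  x = (4 - (-2)·1.0000) / (5) = 1.2000
  y = (10 - (2)·1.0000) / (4) = 2.0000
Iteration 2:
  x = (4 - (-2)·2.0000) / (5) = 1.6000
  y = (10 - (2)·1.2000) / (4) = 1.9000
Iteration 3:
  x = (4 - (-2)·1.9000) / (5) = 1.5600
  y = (10 - (2)·1.6000) / (4) = 1.7000
Change: (-0.0400, -0.2000) → max |·| = 0.2000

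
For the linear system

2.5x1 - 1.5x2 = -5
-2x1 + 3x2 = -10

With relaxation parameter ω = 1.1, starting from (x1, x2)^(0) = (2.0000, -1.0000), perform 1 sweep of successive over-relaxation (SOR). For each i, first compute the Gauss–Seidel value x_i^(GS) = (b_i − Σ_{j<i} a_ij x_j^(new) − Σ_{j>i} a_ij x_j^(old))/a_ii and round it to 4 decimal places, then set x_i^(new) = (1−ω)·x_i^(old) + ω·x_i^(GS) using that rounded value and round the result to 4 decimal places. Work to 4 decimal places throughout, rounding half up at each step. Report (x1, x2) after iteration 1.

(-3.0600, -5.8106)

Iteration 1:
  x1: GS value = (-5 - (-1.5)·-1.0000) / (2.5) = -2.6000;  x1 ← (1−ω)·2.0000 + ω·-2.6000 = -3.0600
  x2: GS value = (-10 - (-2)·-3.0600) / (3) = -5.3733;  x2 ← (1−ω)·-1.0000 + ω·-5.3733 = -5.8106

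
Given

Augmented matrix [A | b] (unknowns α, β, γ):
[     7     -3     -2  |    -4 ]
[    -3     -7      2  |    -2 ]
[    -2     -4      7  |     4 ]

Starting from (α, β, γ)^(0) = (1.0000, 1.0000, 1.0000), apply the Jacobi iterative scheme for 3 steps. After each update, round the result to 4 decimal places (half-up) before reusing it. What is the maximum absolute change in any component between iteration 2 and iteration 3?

0.2099

Iteration 1:
  α = (-4 - (-3)·1.0000 - (-2)·1.0000) / (7) = 0.1429
  β = (-2 - (-3)·1.0000 - (2)·1.0000) / (-7) = 0.1429
  γ = (4 - (-2)·1.0000 - (-4)·1.0000) / (7) = 1.4286
Iteration 2:
  α = (-4 - (-3)·0.1429 - (-2)·1.4286) / (7) = -0.1020
  β = (-2 - (-3)·0.1429 - (2)·1.4286) / (-7) = 0.6326
  γ = (4 - (-2)·0.1429 - (-4)·0.1429) / (7) = 0.6939
Iteration 3:
  α = (-4 - (-3)·0.6326 - (-2)·0.6939) / (7) = -0.1021
  β = (-2 - (-3)·-0.1020 - (2)·0.6939) / (-7) = 0.5277
  γ = (4 - (-2)·-0.1020 - (-4)·0.6326) / (7) = 0.9038
Change: (-0.0001, -0.1049, 0.2099) → max |·| = 0.2099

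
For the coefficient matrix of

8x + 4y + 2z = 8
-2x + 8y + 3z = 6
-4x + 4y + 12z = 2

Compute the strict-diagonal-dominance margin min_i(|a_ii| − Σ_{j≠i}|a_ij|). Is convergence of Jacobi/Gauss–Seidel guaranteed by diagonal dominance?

row 1: |8| − (4+2) = 2
row 2: |8| − (2+3) = 3
row 3: |12| − (4+4) = 4
minimum over rows = 2 → strictly diagonally dominant (convergence guaranteed)

2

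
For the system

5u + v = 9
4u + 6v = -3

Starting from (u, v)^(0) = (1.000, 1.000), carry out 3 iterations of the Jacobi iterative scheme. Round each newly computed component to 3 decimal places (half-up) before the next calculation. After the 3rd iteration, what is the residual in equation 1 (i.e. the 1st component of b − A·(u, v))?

Iteration 1:
  u = (9 - (1)·1.000) / (5) = 1.600
  v = (-3 - (4)·1.000) / (6) = -1.167
Iteration 2:
  u = (9 - (1)·-1.167) / (5) = 2.033
  v = (-3 - (4)·1.600) / (6) = -1.567
Iteration 3:
  u = (9 - (1)·-1.567) / (5) = 2.113
  v = (-3 - (4)·2.033) / (6) = -1.855
Residual b − A·x = (0.290, -0.322)

0.290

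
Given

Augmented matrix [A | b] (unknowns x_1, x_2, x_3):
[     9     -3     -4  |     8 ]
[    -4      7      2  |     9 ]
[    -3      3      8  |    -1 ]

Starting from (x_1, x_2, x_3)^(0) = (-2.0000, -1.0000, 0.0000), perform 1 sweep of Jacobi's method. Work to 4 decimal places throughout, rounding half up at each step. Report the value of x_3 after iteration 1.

-0.5000

Iteration 1:
  x_1 = (8 - (-3)·-1.0000 - (-4)·0.0000) / (9) = 0.5556
  x_2 = (9 - (-4)·-2.0000 - (2)·0.0000) / (7) = 0.1429
  x_3 = (-1 - (-3)·-2.0000 - (3)·-1.0000) / (8) = -0.5000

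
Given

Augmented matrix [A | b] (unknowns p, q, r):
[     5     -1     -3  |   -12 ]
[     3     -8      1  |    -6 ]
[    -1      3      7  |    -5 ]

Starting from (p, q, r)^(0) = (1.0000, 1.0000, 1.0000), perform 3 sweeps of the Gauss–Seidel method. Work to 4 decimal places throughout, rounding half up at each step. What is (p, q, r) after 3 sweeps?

Iteration 1:
  p = (-12 - (-1)·1.0000 - (-3)·1.0000) / (5) = -1.6000
  q = (-6 - (3)·-1.6000 - (1)·1.0000) / (-8) = 0.2750
  r = (-5 - (-1)·-1.6000 - (3)·0.2750) / (7) = -1.0607
Iteration 2:
  p = (-12 - (-1)·0.2750 - (-3)·-1.0607) / (5) = -2.9814
  q = (-6 - (3)·-2.9814 - (1)·-1.0607) / (-8) = -0.5006
  r = (-5 - (-1)·-2.9814 - (3)·-0.5006) / (7) = -0.9257
Iteration 3:
  p = (-12 - (-1)·-0.5006 - (-3)·-0.9257) / (5) = -3.0555
  q = (-6 - (3)·-3.0555 - (1)·-0.9257) / (-8) = -0.5115
  r = (-5 - (-1)·-3.0555 - (3)·-0.5115) / (7) = -0.9316

(-3.0555, -0.5115, -0.9316)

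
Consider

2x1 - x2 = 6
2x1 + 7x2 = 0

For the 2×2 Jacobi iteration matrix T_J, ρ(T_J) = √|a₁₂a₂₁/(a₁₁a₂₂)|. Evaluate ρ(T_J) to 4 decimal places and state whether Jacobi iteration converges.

0.3780

a₁₂a₂₁/(a₁₁a₂₂) = (-1)·(2) / ((2)·(7)) = -0.142857
ρ = √|-0.142857| = √0.142857 = 0.3780
ρ < 1, so Jacobi converges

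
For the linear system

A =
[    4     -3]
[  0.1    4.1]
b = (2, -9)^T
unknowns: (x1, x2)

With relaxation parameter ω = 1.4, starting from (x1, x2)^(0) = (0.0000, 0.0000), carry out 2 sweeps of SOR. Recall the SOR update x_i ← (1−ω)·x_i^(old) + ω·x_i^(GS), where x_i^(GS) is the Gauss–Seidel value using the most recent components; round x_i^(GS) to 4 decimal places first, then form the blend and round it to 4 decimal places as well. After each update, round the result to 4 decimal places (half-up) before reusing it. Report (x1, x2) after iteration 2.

(-2.8319, -1.7377)

Iteration 1:
  x1: GS value = (2 - (-3)·0.0000) / (4) = 0.5000;  x1 ← (1−ω)·0.0000 + ω·0.5000 = 0.7000
  x2: GS value = (-9 - (0.1)·0.7000) / (4.1) = -2.2122;  x2 ← (1−ω)·0.0000 + ω·-2.2122 = -3.0971
Iteration 2:
  x1: GS value = (2 - (-3)·-3.0971) / (4) = -1.8228;  x1 ← (1−ω)·0.7000 + ω·-1.8228 = -2.8319
  x2: GS value = (-9 - (0.1)·-2.8319) / (4.1) = -2.1261;  x2 ← (1−ω)·-3.0971 + ω·-2.1261 = -1.7377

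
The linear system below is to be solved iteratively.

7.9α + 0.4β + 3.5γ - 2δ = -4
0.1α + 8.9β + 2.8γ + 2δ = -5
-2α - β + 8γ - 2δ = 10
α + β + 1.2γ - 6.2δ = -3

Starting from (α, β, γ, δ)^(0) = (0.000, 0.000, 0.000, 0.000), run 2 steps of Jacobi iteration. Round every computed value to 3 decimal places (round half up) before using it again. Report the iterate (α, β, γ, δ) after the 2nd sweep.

(-0.909, -1.058, 1.174, 0.554)

Iteration 1:
  α = (-4 - (0.4)·0.000 - (3.5)·0.000 - (-2)·0.000) / (7.9) = -0.506
  β = (-5 - (0.1)·0.000 - (2.8)·0.000 - (2)·0.000) / (8.9) = -0.562
  γ = (10 - (-2)·0.000 - (-1)·0.000 - (-2)·0.000) / (8) = 1.250
  δ = (-3 - (1)·0.000 - (1)·0.000 - (1.2)·0.000) / (-6.2) = 0.484
Iteration 2:
  α = (-4 - (0.4)·-0.562 - (3.5)·1.250 - (-2)·0.484) / (7.9) = -0.909
  β = (-5 - (0.1)·-0.506 - (2.8)·1.250 - (2)·0.484) / (8.9) = -1.058
  γ = (10 - (-2)·-0.506 - (-1)·-0.562 - (-2)·0.484) / (8) = 1.174
  δ = (-3 - (1)·-0.506 - (1)·-0.562 - (1.2)·1.250) / (-6.2) = 0.554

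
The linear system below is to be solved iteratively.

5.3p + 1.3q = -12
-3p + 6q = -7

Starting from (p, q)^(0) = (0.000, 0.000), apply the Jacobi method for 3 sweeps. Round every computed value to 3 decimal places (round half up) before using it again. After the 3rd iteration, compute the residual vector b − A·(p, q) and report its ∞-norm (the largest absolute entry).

Iteration 1:
  p = (-12 - (1.3)·0.000) / (5.3) = -2.264
  q = (-7 - (-3)·0.000) / (6) = -1.167
Iteration 2:
  p = (-12 - (1.3)·-1.167) / (5.3) = -1.978
  q = (-7 - (-3)·-2.264) / (6) = -2.299
Iteration 3:
  p = (-12 - (1.3)·-2.299) / (5.3) = -1.700
  q = (-7 - (-3)·-1.978) / (6) = -2.156
Residual b − A·x = (-0.187, 0.836); ∞-norm = 0.836

0.836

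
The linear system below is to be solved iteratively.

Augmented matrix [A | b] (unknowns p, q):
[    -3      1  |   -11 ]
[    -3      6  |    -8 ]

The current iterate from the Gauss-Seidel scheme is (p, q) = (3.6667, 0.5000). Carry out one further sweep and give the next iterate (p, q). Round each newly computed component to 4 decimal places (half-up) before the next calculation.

One sweep:
  p = (-11 - (1)·0.5000) / (-3) = 3.8333
  q = (-8 - (-3)·3.8333) / (6) = 0.5833

(3.8333, 0.5833)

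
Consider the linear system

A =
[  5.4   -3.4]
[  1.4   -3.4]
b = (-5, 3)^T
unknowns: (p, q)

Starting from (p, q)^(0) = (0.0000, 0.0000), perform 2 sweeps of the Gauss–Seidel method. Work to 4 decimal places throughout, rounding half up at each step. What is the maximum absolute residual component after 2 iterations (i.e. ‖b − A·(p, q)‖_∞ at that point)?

1.1140

Iteration 1:
  p = (-5 - (-3.4)·0.0000) / (5.4) = -0.9259
  q = (3 - (1.4)·-0.9259) / (-3.4) = -1.2636
Iteration 2:
  p = (-5 - (-3.4)·-1.2636) / (5.4) = -1.7215
  q = (3 - (1.4)·-1.7215) / (-3.4) = -1.5912
Residual b − A·x = (-1.1140, 0.0000); ∞-norm = 1.1140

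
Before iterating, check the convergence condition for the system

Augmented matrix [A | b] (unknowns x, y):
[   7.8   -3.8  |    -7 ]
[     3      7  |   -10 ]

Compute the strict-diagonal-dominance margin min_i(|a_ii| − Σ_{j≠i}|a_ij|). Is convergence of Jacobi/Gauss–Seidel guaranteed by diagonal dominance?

row 1: |7.8| − (3.8) = 4
row 2: |7| − (3) = 4
minimum over rows = 4 → strictly diagonally dominant (convergence guaranteed)

4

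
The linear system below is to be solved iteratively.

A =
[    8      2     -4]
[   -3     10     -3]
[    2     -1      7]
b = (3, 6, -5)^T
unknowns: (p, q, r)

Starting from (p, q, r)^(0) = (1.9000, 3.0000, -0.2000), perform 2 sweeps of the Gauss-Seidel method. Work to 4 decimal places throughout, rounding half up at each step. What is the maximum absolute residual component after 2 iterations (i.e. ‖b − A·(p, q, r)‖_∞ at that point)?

Iteration 1:
  p = (3 - (2)·3.0000 - (-4)·-0.2000) / (8) = -0.4750
  q = (6 - (-3)·-0.4750 - (-3)·-0.2000) / (10) = 0.3975
  r = (-5 - (2)·-0.4750 - (-1)·0.3975) / (7) = -0.5218
Iteration 2:
  p = (3 - (2)·0.3975 - (-4)·-0.5218) / (8) = 0.0147
  q = (6 - (-3)·0.0147 - (-3)·-0.5218) / (10) = 0.4479
  r = (-5 - (2)·0.0147 - (-1)·0.4479) / (7) = -0.6545
Residual b − A·x = (-0.6314, -0.3984, 0.0000); ∞-norm = 0.6314

0.6314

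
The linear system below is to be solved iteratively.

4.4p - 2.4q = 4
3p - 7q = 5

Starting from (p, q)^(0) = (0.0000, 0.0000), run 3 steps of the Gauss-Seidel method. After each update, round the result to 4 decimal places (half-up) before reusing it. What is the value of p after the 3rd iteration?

Iteration 1:
  p = (4 - (-2.4)·0.0000) / (4.4) = 0.9091
  q = (5 - (3)·0.9091) / (-7) = -0.3247
Iteration 2:
  p = (4 - (-2.4)·-0.3247) / (4.4) = 0.7320
  q = (5 - (3)·0.7320) / (-7) = -0.4006
Iteration 3:
  p = (4 - (-2.4)·-0.4006) / (4.4) = 0.6906
  q = (5 - (3)·0.6906) / (-7) = -0.4183

0.6906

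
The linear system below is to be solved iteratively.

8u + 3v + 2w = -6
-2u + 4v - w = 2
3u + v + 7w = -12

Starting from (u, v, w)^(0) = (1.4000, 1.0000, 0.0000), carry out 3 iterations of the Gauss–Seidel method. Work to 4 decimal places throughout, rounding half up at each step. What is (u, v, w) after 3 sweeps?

Iteration 1:
  u = (-6 - (3)·1.0000 - (2)·0.0000) / (8) = -1.1250
  v = (2 - (-2)·-1.1250 - (-1)·0.0000) / (4) = -0.0625
  w = (-12 - (3)·-1.1250 - (1)·-0.0625) / (7) = -1.2232
Iteration 2:
  u = (-6 - (3)·-0.0625 - (2)·-1.2232) / (8) = -0.4208
  v = (2 - (-2)·-0.4208 - (-1)·-1.2232) / (4) = -0.0162
  w = (-12 - (3)·-0.4208 - (1)·-0.0162) / (7) = -1.5316
Iteration 3:
  u = (-6 - (3)·-0.0162 - (2)·-1.5316) / (8) = -0.3610
  v = (2 - (-2)·-0.3610 - (-1)·-1.5316) / (4) = -0.0634
  w = (-12 - (3)·-0.3610 - (1)·-0.0634) / (7) = -1.5505

(-0.3610, -0.0634, -1.5505)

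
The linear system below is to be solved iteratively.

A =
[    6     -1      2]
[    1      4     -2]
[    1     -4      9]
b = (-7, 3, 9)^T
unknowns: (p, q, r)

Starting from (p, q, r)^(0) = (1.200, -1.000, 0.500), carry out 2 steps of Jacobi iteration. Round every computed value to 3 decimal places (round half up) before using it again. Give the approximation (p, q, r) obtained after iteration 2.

Iteration 1:
  p = (-7 - (-1)·-1.000 - (2)·0.500) / (6) = -1.500
  q = (3 - (1)·1.200 - (-2)·0.500) / (4) = 0.700
  r = (9 - (1)·1.200 - (-4)·-1.000) / (9) = 0.422
Iteration 2:
  p = (-7 - (-1)·0.700 - (2)·0.422) / (6) = -1.191
  q = (3 - (1)·-1.500 - (-2)·0.422) / (4) = 1.336
  r = (9 - (1)·-1.500 - (-4)·0.700) / (9) = 1.478

(-1.191, 1.336, 1.478)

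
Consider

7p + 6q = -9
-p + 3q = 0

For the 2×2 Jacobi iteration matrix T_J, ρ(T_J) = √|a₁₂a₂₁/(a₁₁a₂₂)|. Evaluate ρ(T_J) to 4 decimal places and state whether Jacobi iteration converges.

0.5345

a₁₂a₂₁/(a₁₁a₂₂) = (6)·(-1) / ((7)·(3)) = -0.285714
ρ = √|-0.285714| = √0.285714 = 0.5345
ρ < 1, so Jacobi converges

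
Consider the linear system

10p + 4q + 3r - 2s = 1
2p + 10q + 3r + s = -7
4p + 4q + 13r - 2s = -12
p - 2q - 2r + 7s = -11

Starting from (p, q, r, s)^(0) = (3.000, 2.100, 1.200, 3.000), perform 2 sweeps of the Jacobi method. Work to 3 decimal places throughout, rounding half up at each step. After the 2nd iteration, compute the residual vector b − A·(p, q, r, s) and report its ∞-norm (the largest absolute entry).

Iteration 1:
  p = (1 - (4)·2.100 - (3)·1.200 - (-2)·3.000) / (10) = -0.500
  q = (-7 - (2)·3.000 - (3)·1.200 - (1)·3.000) / (10) = -1.960
  r = (-12 - (4)·3.000 - (4)·2.100 - (-2)·3.000) / (13) = -2.031
  s = (-11 - (1)·3.000 - (-2)·2.100 - (-2)·1.200) / (7) = -1.057
Iteration 2:
  p = (1 - (4)·-1.960 - (3)·-2.031 - (-2)·-1.057) / (10) = 1.282
  q = (-7 - (2)·-0.500 - (3)·-2.031 - (1)·-1.057) / (10) = 0.115
  r = (-12 - (4)·-0.500 - (4)·-1.960 - (-2)·-1.057) / (13) = -0.329
  s = (-11 - (1)·-0.500 - (-2)·-1.960 - (-2)·-2.031) / (7) = -2.640
Residual b − A·x = (-16.573, -7.087, -18.591, 5.770); ∞-norm = 18.591

18.591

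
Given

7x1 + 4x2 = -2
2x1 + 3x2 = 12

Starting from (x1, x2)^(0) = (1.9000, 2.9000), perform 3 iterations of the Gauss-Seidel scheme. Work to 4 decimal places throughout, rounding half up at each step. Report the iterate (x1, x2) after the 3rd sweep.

Iteration 1:
  x1 = (-2 - (4)·2.9000) / (7) = -1.9429
  x2 = (12 - (2)·-1.9429) / (3) = 5.2953
Iteration 2:
  x1 = (-2 - (4)·5.2953) / (7) = -3.3116
  x2 = (12 - (2)·-3.3116) / (3) = 6.2077
Iteration 3:
  x1 = (-2 - (4)·6.2077) / (7) = -3.8330
  x2 = (12 - (2)·-3.8330) / (3) = 6.5553

(-3.8330, 6.5553)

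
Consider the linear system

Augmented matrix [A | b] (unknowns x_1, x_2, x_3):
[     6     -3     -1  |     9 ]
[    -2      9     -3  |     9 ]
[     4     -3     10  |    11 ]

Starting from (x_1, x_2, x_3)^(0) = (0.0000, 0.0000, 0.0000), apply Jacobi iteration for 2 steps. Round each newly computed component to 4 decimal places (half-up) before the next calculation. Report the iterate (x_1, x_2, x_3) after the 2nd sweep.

Iteration 1:
  x_1 = (9 - (-3)·0.0000 - (-1)·0.0000) / (6) = 1.5000
  x_2 = (9 - (-2)·0.0000 - (-3)·0.0000) / (9) = 1.0000
  x_3 = (11 - (4)·0.0000 - (-3)·0.0000) / (10) = 1.1000
Iteration 2:
  x_1 = (9 - (-3)·1.0000 - (-1)·1.1000) / (6) = 2.1833
  x_2 = (9 - (-2)·1.5000 - (-3)·1.1000) / (9) = 1.7000
  x_3 = (11 - (4)·1.5000 - (-3)·1.0000) / (10) = 0.8000

(2.1833, 1.7000, 0.8000)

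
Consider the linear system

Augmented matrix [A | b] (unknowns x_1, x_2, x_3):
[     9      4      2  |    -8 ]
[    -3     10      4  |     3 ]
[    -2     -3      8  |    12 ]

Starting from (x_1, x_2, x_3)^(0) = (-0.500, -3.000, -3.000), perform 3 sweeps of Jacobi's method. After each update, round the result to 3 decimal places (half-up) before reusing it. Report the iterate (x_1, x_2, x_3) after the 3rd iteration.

(-1.633, -1.077, 1.314)

Iteration 1:
  x_1 = (-8 - (4)·-3.000 - (2)·-3.000) / (9) = 1.111
  x_2 = (3 - (-3)·-0.500 - (4)·-3.000) / (10) = 1.350
  x_3 = (12 - (-2)·-0.500 - (-3)·-3.000) / (8) = 0.250
Iteration 2:
  x_1 = (-8 - (4)·1.350 - (2)·0.250) / (9) = -1.544
  x_2 = (3 - (-3)·1.111 - (4)·0.250) / (10) = 0.533
  x_3 = (12 - (-2)·1.111 - (-3)·1.350) / (8) = 2.284
Iteration 3:
  x_1 = (-8 - (4)·0.533 - (2)·2.284) / (9) = -1.633
  x_2 = (3 - (-3)·-1.544 - (4)·2.284) / (10) = -1.077
  x_3 = (12 - (-2)·-1.544 - (-3)·0.533) / (8) = 1.314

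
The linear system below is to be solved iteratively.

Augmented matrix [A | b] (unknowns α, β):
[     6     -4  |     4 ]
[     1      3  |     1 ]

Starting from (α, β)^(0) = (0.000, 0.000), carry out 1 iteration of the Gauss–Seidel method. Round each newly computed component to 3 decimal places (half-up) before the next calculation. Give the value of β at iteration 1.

0.111

Iteration 1:
  α = (4 - (-4)·0.000) / (6) = 0.667
  β = (1 - (1)·0.667) / (3) = 0.111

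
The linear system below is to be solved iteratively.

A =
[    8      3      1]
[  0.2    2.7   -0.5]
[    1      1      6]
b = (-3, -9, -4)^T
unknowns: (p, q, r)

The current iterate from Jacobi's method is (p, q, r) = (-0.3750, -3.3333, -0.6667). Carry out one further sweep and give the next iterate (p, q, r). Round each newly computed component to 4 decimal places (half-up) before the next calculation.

(0.9583, -3.4290, -0.0486)

One sweep:
  p = (-3 - (3)·-3.3333 - (1)·-0.6667) / (8) = 0.9583
  q = (-9 - (0.2)·-0.3750 - (-0.5)·-0.6667) / (2.7) = -3.4290
  r = (-4 - (1)·-0.3750 - (1)·-3.3333) / (6) = -0.0486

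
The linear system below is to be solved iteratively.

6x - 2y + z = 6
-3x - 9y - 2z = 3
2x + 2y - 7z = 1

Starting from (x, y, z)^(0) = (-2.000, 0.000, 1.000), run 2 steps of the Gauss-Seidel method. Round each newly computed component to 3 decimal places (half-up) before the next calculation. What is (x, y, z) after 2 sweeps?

Iteration 1:
  x = (6 - (-2)·0.000 - (1)·1.000) / (6) = 0.833
  y = (3 - (-3)·0.833 - (-2)·1.000) / (-9) = -0.833
  z = (1 - (2)·0.833 - (2)·-0.833) / (-7) = -0.143
Iteration 2:
  x = (6 - (-2)·-0.833 - (1)·-0.143) / (6) = 0.746
  y = (3 - (-3)·0.746 - (-2)·-0.143) / (-9) = -0.550
  z = (1 - (2)·0.746 - (2)·-0.550) / (-7) = -0.087

(0.746, -0.550, -0.087)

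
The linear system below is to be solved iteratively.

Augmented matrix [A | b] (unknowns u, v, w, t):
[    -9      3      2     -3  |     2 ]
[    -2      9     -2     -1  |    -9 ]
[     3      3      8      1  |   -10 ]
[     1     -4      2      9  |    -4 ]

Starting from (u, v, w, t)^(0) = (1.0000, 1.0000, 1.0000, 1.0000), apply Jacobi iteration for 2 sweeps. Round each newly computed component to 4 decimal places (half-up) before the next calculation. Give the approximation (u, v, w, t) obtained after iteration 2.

Iteration 1:
  u = (2 - (3)·1.0000 - (2)·1.0000 - (-3)·1.0000) / (-9) = 0.0000
  v = (-9 - (-2)·1.0000 - (-2)·1.0000 - (-1)·1.0000) / (9) = -0.4444
  w = (-10 - (3)·1.0000 - (3)·1.0000 - (1)·1.0000) / (8) = -2.1250
  t = (-4 - (1)·1.0000 - (-4)·1.0000 - (2)·1.0000) / (9) = -0.3333
Iteration 2:
  u = (2 - (3)·-0.4444 - (2)·-2.1250 - (-3)·-0.3333) / (-9) = -0.7315
  v = (-9 - (-2)·0.0000 - (-2)·-2.1250 - (-1)·-0.3333) / (9) = -1.5093
  w = (-10 - (3)·0.0000 - (3)·-0.4444 - (1)·-0.3333) / (8) = -1.0417
  t = (-4 - (1)·0.0000 - (-4)·-0.4444 - (2)·-2.1250) / (9) = -0.1697

(-0.7315, -1.5093, -1.0417, -0.1697)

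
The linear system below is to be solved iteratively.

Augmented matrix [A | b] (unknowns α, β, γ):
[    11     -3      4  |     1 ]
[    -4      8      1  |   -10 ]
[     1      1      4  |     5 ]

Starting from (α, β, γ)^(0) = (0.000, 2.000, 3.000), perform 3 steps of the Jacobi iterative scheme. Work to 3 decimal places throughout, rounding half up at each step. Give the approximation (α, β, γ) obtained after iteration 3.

Iteration 1:
  α = (1 - (-3)·2.000 - (4)·3.000) / (11) = -0.455
  β = (-10 - (-4)·0.000 - (1)·3.000) / (8) = -1.625
  γ = (5 - (1)·0.000 - (1)·2.000) / (4) = 0.750
Iteration 2:
  α = (1 - (-3)·-1.625 - (4)·0.750) / (11) = -0.625
  β = (-10 - (-4)·-0.455 - (1)·0.750) / (8) = -1.571
  γ = (5 - (1)·-0.455 - (1)·-1.625) / (4) = 1.770
Iteration 3:
  α = (1 - (-3)·-1.571 - (4)·1.770) / (11) = -0.981
  β = (-10 - (-4)·-0.625 - (1)·1.770) / (8) = -1.784
  γ = (5 - (1)·-0.625 - (1)·-1.571) / (4) = 1.799

(-0.981, -1.784, 1.799)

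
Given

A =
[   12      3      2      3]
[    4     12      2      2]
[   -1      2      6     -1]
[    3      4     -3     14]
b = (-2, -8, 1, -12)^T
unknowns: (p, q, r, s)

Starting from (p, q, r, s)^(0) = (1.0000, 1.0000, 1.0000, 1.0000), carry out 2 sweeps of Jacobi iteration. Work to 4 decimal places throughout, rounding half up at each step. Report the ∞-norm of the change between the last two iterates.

1.2579

Iteration 1:
  p = (-2 - (3)·1.0000 - (2)·1.0000 - (3)·1.0000) / (12) = -0.8333
  q = (-8 - (4)·1.0000 - (2)·1.0000 - (2)·1.0000) / (12) = -1.3333
  r = (1 - (-1)·1.0000 - (2)·1.0000 - (-1)·1.0000) / (6) = 0.1667
  s = (-12 - (3)·1.0000 - (4)·1.0000 - (-3)·1.0000) / (14) = -1.1429
Iteration 2:
  p = (-2 - (3)·-1.3333 - (2)·0.1667 - (3)·-1.1429) / (12) = 0.4246
  q = (-8 - (4)·-0.8333 - (2)·0.1667 - (2)·-1.1429) / (12) = -0.2262
  r = (1 - (-1)·-0.8333 - (2)·-1.3333 - (-1)·-1.1429) / (6) = 0.2817
  s = (-12 - (3)·-0.8333 - (4)·-1.3333 - (-3)·0.1667) / (14) = -0.2619
Change: (1.2579, 1.1071, 0.1150, 0.8810) → max |·| = 1.2579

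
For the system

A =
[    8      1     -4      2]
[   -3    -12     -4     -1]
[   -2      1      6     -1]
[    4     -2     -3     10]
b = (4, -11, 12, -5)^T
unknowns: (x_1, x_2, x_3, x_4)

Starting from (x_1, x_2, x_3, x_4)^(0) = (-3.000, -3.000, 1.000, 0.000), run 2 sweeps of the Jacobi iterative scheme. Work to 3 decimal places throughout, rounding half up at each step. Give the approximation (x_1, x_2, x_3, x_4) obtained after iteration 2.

(0.983, 0.040, 2.303, -0.333)

Iteration 1:
  x_1 = (4 - (1)·-3.000 - (-4)·1.000 - (2)·0.000) / (8) = 1.375
  x_2 = (-11 - (-3)·-3.000 - (-4)·1.000 - (-1)·0.000) / (-12) = 1.333
  x_3 = (12 - (-2)·-3.000 - (1)·-3.000 - (-1)·0.000) / (6) = 1.500
  x_4 = (-5 - (4)·-3.000 - (-2)·-3.000 - (-3)·1.000) / (10) = 0.400
Iteration 2:
  x_1 = (4 - (1)·1.333 - (-4)·1.500 - (2)·0.400) / (8) = 0.983
  x_2 = (-11 - (-3)·1.375 - (-4)·1.500 - (-1)·0.400) / (-12) = 0.040
  x_3 = (12 - (-2)·1.375 - (1)·1.333 - (-1)·0.400) / (6) = 2.303
  x_4 = (-5 - (4)·1.375 - (-2)·1.333 - (-3)·1.500) / (10) = -0.333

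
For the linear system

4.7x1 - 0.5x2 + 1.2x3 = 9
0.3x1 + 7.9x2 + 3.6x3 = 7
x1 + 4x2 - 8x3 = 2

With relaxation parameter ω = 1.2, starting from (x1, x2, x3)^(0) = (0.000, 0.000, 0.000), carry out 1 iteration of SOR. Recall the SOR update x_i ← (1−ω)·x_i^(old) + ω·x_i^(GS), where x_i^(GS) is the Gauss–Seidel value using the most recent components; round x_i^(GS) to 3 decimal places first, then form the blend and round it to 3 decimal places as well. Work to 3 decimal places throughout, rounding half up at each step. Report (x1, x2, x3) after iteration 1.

Iteration 1:
  x1: GS value = (9 - (-0.5)·0.000 - (1.2)·0.000) / (4.7) = 1.915;  x1 ← (1−ω)·0.000 + ω·1.915 = 2.298
  x2: GS value = (7 - (0.3)·2.298 - (3.6)·0.000) / (7.9) = 0.799;  x2 ← (1−ω)·0.000 + ω·0.799 = 0.959
  x3: GS value = (2 - (1)·2.298 - (4)·0.959) / (-8) = 0.517;  x3 ← (1−ω)·0.000 + ω·0.517 = 0.620

(2.298, 0.959, 0.620)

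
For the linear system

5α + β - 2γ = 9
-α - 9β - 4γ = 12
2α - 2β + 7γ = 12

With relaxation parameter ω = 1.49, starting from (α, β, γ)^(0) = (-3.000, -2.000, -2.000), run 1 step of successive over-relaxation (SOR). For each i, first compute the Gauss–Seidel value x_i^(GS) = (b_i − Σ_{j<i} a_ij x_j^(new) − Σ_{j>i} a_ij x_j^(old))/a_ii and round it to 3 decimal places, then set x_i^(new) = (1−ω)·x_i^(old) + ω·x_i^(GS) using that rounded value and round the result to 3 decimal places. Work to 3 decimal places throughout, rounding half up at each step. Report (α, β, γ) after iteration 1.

Iteration 1:
  α: GS value = (9 - (1)·-2.000 - (-2)·-2.000) / (5) = 1.400;  α ← (1−ω)·-3.000 + ω·1.400 = 3.556
  β: GS value = (12 - (-1)·3.556 - (-4)·-2.000) / (-9) = -0.840;  β ← (1−ω)·-2.000 + ω·-0.840 = -0.272
  γ: GS value = (12 - (2)·3.556 - (-2)·-0.272) / (7) = 0.621;  γ ← (1−ω)·-2.000 + ω·0.621 = 1.905

(3.556, -0.272, 1.905)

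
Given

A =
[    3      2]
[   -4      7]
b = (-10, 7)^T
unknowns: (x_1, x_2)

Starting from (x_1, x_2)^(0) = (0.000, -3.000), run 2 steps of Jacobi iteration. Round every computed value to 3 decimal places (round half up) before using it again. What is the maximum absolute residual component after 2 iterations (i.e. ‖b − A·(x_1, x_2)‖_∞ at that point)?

10.666

Iteration 1:
  x_1 = (-10 - (2)·-3.000) / (3) = -1.333
  x_2 = (7 - (-4)·0.000) / (7) = 1.000
Iteration 2:
  x_1 = (-10 - (2)·1.000) / (3) = -4.000
  x_2 = (7 - (-4)·-1.333) / (7) = 0.238
Residual b − A·x = (1.524, -10.666); ∞-norm = 10.666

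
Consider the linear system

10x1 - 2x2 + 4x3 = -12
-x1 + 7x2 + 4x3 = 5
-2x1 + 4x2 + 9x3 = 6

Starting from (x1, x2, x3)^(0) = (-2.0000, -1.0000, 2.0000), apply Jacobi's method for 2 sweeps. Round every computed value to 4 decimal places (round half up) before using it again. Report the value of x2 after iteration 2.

Iteration 1:
  x1 = (-12 - (-2)·-1.0000 - (4)·2.0000) / (10) = -2.2000
  x2 = (5 - (-1)·-2.0000 - (4)·2.0000) / (7) = -0.7143
  x3 = (6 - (-2)·-2.0000 - (4)·-1.0000) / (9) = 0.6667
Iteration 2:
  x1 = (-12 - (-2)·-0.7143 - (4)·0.6667) / (10) = -1.6095
  x2 = (5 - (-1)·-2.2000 - (4)·0.6667) / (7) = 0.0190
  x3 = (6 - (-2)·-2.2000 - (4)·-0.7143) / (9) = 0.4952

0.0190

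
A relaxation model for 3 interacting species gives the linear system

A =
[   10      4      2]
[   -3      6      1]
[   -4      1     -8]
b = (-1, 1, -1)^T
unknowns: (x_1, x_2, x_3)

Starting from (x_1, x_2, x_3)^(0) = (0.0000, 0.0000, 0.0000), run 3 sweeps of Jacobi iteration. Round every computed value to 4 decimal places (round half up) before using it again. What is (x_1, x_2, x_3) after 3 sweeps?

Iteration 1:
  x_1 = (-1 - (4)·0.0000 - (2)·0.0000) / (10) = -0.1000
  x_2 = (1 - (-3)·0.0000 - (1)·0.0000) / (6) = 0.1667
  x_3 = (-1 - (-4)·0.0000 - (1)·0.0000) / (-8) = 0.1250
Iteration 2:
  x_1 = (-1 - (4)·0.1667 - (2)·0.1250) / (10) = -0.1917
  x_2 = (1 - (-3)·-0.1000 - (1)·0.1250) / (6) = 0.0958
  x_3 = (-1 - (-4)·-0.1000 - (1)·0.1667) / (-8) = 0.1958
Iteration 3:
  x_1 = (-1 - (4)·0.0958 - (2)·0.1958) / (10) = -0.1775
  x_2 = (1 - (-3)·-0.1917 - (1)·0.1958) / (6) = 0.0382
  x_3 = (-1 - (-4)·-0.1917 - (1)·0.0958) / (-8) = 0.2328

(-0.1775, 0.0382, 0.2328)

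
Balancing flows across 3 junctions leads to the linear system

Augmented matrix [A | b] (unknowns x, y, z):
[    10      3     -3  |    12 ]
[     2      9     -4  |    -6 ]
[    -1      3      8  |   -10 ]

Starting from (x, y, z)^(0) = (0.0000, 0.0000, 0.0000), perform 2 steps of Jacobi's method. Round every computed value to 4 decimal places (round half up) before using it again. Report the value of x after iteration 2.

Iteration 1:
  x = (12 - (3)·0.0000 - (-3)·0.0000) / (10) = 1.2000
  y = (-6 - (2)·0.0000 - (-4)·0.0000) / (9) = -0.6667
  z = (-10 - (-1)·0.0000 - (3)·0.0000) / (8) = -1.2500
Iteration 2:
  x = (12 - (3)·-0.6667 - (-3)·-1.2500) / (10) = 1.0250
  y = (-6 - (2)·1.2000 - (-4)·-1.2500) / (9) = -1.4889
  z = (-10 - (-1)·1.2000 - (3)·-0.6667) / (8) = -0.8500

1.0250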